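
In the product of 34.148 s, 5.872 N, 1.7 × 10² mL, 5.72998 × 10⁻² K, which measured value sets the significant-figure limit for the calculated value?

34.148 s → 5 s.f.; 5.872 N → 4 s.f.; 1.7 × 10² mL → 2 s.f.; 5.72998 × 10⁻² K → 6 s.f.
The fewest is 2 significant figures, from 1.7 × 10² mL.

1.7 × 10² mL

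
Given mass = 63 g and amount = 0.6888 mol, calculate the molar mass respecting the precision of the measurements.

91 g/mol

molar mass = 63 g ÷ 0.6888 mol = 91.4634146341… g/mol.
63 has 2 significant figures; 0.6888 has 4.
Division/multiplication keeps the fewest: 2 significant figures.
Rounded: 91 g/mol.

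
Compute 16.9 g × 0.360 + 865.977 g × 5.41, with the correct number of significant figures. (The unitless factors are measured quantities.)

16.9 × 0.360 = 6.084 → 6.08 g (3 s.f., last digit at the 10^-2 place).
865.977 × 5.41 = 4684.93557 → 4.68 × 10^3 g (3 s.f., last digit at the 10^1 place).
Sum: 4691.01957 g; keep the coarser place, 10^1.
Result: 4.69 × 10^3 g.

4.69 × 10^3 g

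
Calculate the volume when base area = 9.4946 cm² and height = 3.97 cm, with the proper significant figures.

37.7 cm³

volume = 9.4946 cm² × 3.97 cm = 37.693562 cm³.
9.4946 has 5 significant figures; 3.97 has 3.
Division/multiplication keeps the fewest: 3 significant figures.
Rounded: 37.7 cm³.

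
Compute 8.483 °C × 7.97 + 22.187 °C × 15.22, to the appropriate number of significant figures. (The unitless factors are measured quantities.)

405.3 °C

8.483 × 7.97 = 67.60951 → 67.6 °C (3 s.f., last digit at the 10^-1 place).
22.187 × 15.22 = 337.68614 → 337.7 °C (4 s.f., last digit at the 10^-1 place).
Sum: 405.29565 °C; keep the coarser place, 10^-1.
Result: 405.3 °C.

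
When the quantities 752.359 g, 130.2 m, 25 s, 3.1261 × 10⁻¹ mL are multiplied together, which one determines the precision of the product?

752.359 g → 6 s.f.; 130.2 m → 4 s.f.; 25 s → 2 s.f.; 3.1261 × 10⁻¹ mL → 5 s.f.
The fewest is 2 significant figures, from 25 s.

25 s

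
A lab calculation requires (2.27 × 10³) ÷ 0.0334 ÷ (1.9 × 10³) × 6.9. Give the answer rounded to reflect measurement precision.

2.5 × 10²

(2.27 × 10³) ÷ 0.0334 ÷ (1.9 × 10³) × 6.9 = 246.816892531…
Multiplication/division keeps the fewest significant figures: 2.27 × 10³ → 3 s.f., 0.0334 → 3 s.f., 1.9 × 10³ → 2 s.f., 6.9 → 2 s.f.; limit is 2.
Rounded to 2 significant figures: 2.5 × 10².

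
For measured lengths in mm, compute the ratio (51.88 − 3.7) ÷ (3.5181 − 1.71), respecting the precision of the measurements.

26.6

51.88 − 3.7 = 48.18, limited to 1 d.p. → 3 s.f.; 3.5181 − 1.71 = 1.8081, limited to 2 d.p. → 3 s.f.
Carrying full precision, 48.18 ÷ 1.8081 = 26.6467562635…; keep min(3, 3) = 3 s.f.
Rounded to 3 significant figures: 26.6.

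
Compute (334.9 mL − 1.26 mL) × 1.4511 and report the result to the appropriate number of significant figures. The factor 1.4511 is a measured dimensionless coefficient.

334.9 mL − 1.26 mL = 333.64 mL; the difference is limited to 1 decimal place (4 s.f.).
Carrying full precision, 333.64 × 1.4511 = 484.145004 mL; 1.4511 has 5 s.f., so the result keeps min(4, 5) = 4 s.f.
Rounded to 4 significant figures: 484.1 mL.

484.1 mL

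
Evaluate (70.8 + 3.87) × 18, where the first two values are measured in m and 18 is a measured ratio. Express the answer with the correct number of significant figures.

1.3 × 10³ m

70.8 m + 3.87 m = 74.67 m; the sum is limited to 1 decimal place (3 s.f.).
Carrying full precision, 74.67 × 18 = 1344.06 m; 18 has 2 s.f., so the result keeps min(3, 2) = 2 s.f.
Rounded to 2 significant figures: 1.3 × 10³ m.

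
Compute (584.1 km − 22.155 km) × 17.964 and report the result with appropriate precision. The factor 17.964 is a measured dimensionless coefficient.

1.009 × 10⁴ km

584.1 km − 22.155 km = 561.945 km; the difference is limited to 1 decimal place (4 s.f.).
Carrying full precision, 561.945 × 17.964 = 10094.77998 km; 17.964 has 5 s.f., so the result keeps min(4, 5) = 4 s.f.
Rounded to 4 significant figures: 1.009 × 10⁴ km.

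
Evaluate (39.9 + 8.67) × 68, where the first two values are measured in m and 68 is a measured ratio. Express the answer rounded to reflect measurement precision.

3.3 × 10^3 m

39.9 m + 8.67 m = 48.57 m; the sum is limited to 1 decimal place (3 s.f.).
Carrying full precision, 48.57 × 68 = 3302.76 m; 68 has 2 s.f., so the result keeps min(3, 2) = 2 s.f.
Rounded to 2 significant figures: 3.3 × 10^3 m.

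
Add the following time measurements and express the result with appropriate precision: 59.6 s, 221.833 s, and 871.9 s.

1153.3 s

59.6 s + 221.833 s + 871.9 s = 1153.333 s.
Addition/subtraction keeps the fewest decimal places: 59.6 → 1 decimal place, 221.833 → 3 decimal places, 871.9 → 1 decimal place; limit is 1.
Rounded to 1 decimal place: 1153.3 s.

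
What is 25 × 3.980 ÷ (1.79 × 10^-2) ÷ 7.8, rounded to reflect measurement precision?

25 × 3.980 ÷ (1.79 × 10^-2) ÷ 7.8 = 712.648617677…
Multiplication/division keeps the fewest significant figures: 25 → 2 s.f., 3.980 → 4 s.f., 1.79 × 10^-2 → 3 s.f., 7.8 → 2 s.f.; limit is 2.
Rounded to 2 significant figures: 7.1 × 10^2.

7.1 × 10^2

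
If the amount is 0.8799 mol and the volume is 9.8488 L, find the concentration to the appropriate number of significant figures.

8.934 × 10⁻² mol/L

concentration = 0.8799 mol ÷ 9.8488 L = 0.089340833401… mol/L.
0.8799 has 4 significant figures; 9.8488 has 5.
Division/multiplication keeps the fewest: 4 significant figures.
Rounded: 8.934 × 10⁻² mol/L.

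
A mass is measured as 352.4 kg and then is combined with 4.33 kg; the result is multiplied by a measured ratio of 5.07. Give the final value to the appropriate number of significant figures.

352.4 kg + 4.33 kg = 356.73 kg; the sum is limited to 1 decimal place (4 s.f.).
Carrying full precision, 356.73 × 5.07 = 1808.6211 kg; 5.07 has 3 s.f., so the result keeps min(4, 3) = 3 s.f.
Rounded to 3 significant figures: 1.81 × 10^3 kg.

1.81 × 10^3 kg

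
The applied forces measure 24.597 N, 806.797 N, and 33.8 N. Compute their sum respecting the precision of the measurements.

24.597 N + 806.797 N + 33.8 N = 865.194 N.
Addition/subtraction keeps the fewest decimal places: 24.597 → 3 decimal places, 806.797 → 3 decimal places, 33.8 → 1 decimal place; limit is 1.
Rounded to 1 decimal place: 865.2 N.

865.2 N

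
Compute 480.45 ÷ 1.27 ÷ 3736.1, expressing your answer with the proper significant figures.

0.101

480.45 ÷ 1.27 ÷ 3736.1 = 0.101257216513…
Multiplication/division keeps the fewest significant figures: 480.45 → 5 s.f., 1.27 → 3 s.f., 3736.1 → 5 s.f.; limit is 3.
Rounded to 3 significant figures: 0.101.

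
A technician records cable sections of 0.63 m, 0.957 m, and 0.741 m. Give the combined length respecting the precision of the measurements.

0.63 m + 0.957 m + 0.741 m = 2.328 m.
Addition/subtraction keeps the fewest decimal places: 0.63 → 2 decimal places, 0.957 → 3 decimal places, 0.741 → 3 decimal places; limit is 2.
Rounded to 2 decimal places: 2.33 m.

2.33 m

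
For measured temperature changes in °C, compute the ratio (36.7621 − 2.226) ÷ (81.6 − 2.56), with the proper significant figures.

0.437

36.7621 − 2.226 = 34.5361, limited to 3 d.p. → 5 s.f.; 81.6 − 2.56 = 79.04, limited to 1 d.p. → 3 s.f.
Carrying full precision, 34.5361 ÷ 79.04 = 0.43694458502…; keep min(5, 3) = 3 s.f.
Rounded to 3 significant figures: 0.437.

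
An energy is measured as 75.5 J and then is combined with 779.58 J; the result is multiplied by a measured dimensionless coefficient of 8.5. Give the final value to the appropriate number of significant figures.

75.5 J + 779.58 J = 855.08 J; the sum is limited to 1 decimal place (4 s.f.).
Carrying full precision, 855.08 × 8.5 = 7268.18 J; 8.5 has 2 s.f., so the result keeps min(4, 2) = 2 s.f.
Rounded to 2 significant figures: 7.3 × 10^3 J.

7.3 × 10^3 J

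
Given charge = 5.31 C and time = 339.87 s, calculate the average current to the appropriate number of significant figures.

average current = 5.31 C ÷ 339.87 s = 0.0156236207962… A.
5.31 has 3 significant figures; 339.87 has 5.
Division/multiplication keeps the fewest: 3 significant figures.
Rounded: 0.0156 A.

0.0156 A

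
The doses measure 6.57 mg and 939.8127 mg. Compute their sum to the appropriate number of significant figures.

6.57 mg + 939.8127 mg = 946.3827 mg.
Addition/subtraction keeps the fewest decimal places: 6.57 → 2 decimal places, 939.8127 → 4 decimal places; limit is 2.
Rounded to 2 decimal places: 9.4638 × 10^2 mg.

9.4638 × 10^2 mg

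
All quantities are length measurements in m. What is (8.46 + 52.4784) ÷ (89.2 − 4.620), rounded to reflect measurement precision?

0.720

8.46 + 52.4784 = 60.9384, limited to 2 d.p. → 4 s.f.; 89.2 − 4.620 = 84.580, limited to 1 d.p. → 3 s.f.
Carrying full precision, 60.9384 ÷ 84.580 = 0.720482383542…; keep min(4, 3) = 3 s.f.
Rounded to 3 significant figures: 0.720.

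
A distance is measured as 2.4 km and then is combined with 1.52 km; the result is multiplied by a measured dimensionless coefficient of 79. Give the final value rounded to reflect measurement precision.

3.1 × 10^2 km

2.4 km + 1.52 km = 3.92 km; the sum is limited to 1 decimal place (2 s.f.).
Carrying full precision, 3.92 × 79 = 309.68 km; 79 has 2 s.f., so the result keeps min(2, 2) = 2 s.f.
Rounded to 2 significant figures: 3.1 × 10^2 km.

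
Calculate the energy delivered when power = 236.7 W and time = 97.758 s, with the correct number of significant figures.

energy delivered = 236.7 W × 97.758 s = 23139.3186 J.
236.7 has 4 significant figures; 97.758 has 5.
Division/multiplication keeps the fewest: 4 significant figures.
Rounded: 2.314 × 10⁴ J.

2.314 × 10⁴ J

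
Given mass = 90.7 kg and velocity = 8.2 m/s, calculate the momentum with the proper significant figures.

momentum = 90.7 kg × 8.2 m/s = 743.74 kg·m/s.
90.7 has 3 significant figures; 8.2 has 2.
Division/multiplication keeps the fewest: 2 significant figures.
Rounded: 7.4 × 10² kg·m/s.

7.4 × 10² kg·m/s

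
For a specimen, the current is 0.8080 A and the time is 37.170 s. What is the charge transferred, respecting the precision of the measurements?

30.03 C

charge transferred = 0.8080 A × 37.170 s = 30.03336 C.
0.8080 has 4 significant figures; 37.170 has 5.
Division/multiplication keeps the fewest: 4 significant figures.
Rounded: 30.03 C.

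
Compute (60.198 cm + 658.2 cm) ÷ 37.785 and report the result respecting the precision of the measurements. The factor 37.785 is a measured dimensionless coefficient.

60.198 cm + 658.2 cm = 718.398 cm; the sum is limited to 1 decimal place (4 s.f.).
Carrying full precision, 718.398 ÷ 37.785 = 19.0127828503… cm; 37.785 has 5 s.f., so the result keeps min(4, 5) = 4 s.f.
Rounded to 4 significant figures: 19.01 cm.

19.01 cm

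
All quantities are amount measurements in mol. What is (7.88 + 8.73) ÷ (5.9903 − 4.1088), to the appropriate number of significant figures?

7.88 + 8.73 = 16.61, limited to 2 d.p. → 4 s.f.; 5.9903 − 4.1088 = 1.8815, limited to 4 d.p. → 5 s.f.
Carrying full precision, 16.61 ÷ 1.8815 = 8.82806271592…; keep min(4, 5) = 4 s.f.
Rounded to 4 significant figures: 8.828.

8.828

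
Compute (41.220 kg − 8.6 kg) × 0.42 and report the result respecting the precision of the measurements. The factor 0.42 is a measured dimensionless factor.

41.220 kg − 8.6 kg = 32.620 kg; the difference is limited to 1 decimal place (3 s.f.).
Carrying full precision, 32.620 × 0.42 = 13.7004 kg; 0.42 has 2 s.f., so the result keeps min(3, 2) = 2 s.f.
Rounded to 2 significant figures: 14 kg.

14 kg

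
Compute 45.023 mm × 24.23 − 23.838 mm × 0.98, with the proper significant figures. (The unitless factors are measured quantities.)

45.023 × 24.23 = 1090.90729 → 1091 mm (4 s.f., last digit at the 10^0 place).
23.838 × 0.98 = 23.36124 → 23 mm (2 s.f., last digit at the 10^0 place).
Difference: 1067.54605 mm; keep the coarser place, 10^0.
Result: 1068 mm.

1068 mm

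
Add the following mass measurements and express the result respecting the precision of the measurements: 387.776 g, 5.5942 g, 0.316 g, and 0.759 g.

394.445 g

387.776 g + 5.5942 g + 0.316 g + 0.759 g = 394.4452 g.
Addition/subtraction keeps the fewest decimal places: 387.776 → 3 decimal places, 5.5942 → 4 decimal places, 0.316 → 3 decimal places, 0.759 → 3 decimal places; limit is 3.
Rounded to 3 decimal places: 394.445 g.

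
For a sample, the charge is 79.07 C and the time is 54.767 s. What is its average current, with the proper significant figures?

1.444 A

average current = 79.07 C ÷ 54.767 s = 1.44375262476… A.
79.07 has 4 significant figures; 54.767 has 5.
Division/multiplication keeps the fewest: 4 significant figures.
Rounded: 1.444 A.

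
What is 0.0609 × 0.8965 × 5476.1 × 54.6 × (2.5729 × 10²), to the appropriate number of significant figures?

0.0609 × 0.8965 × 5476.1 × 54.6 × (2.5729 × 10²) = 4200050.44413…
Multiplication/division keeps the fewest significant figures: 0.0609 → 3 s.f., 0.8965 → 4 s.f., 5476.1 → 5 s.f., 54.6 → 3 s.f., 2.5729 × 10² → 5 s.f.; limit is 3.
Rounded to 3 significant figures: 4.20 × 10⁶.

4.20 × 10⁶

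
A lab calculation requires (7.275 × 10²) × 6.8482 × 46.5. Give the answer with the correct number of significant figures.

2.32 × 10⁵

(7.275 × 10²) × 6.8482 × 46.5 = 231666.04575
Multiplication/division keeps the fewest significant figures: 7.275 × 10² → 4 s.f., 6.8482 → 5 s.f., 46.5 → 3 s.f.; limit is 3.
Rounded to 3 significant figures: 2.32 × 10⁵.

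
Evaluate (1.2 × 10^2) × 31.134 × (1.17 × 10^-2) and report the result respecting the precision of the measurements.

44

(1.2 × 10^2) × 31.134 × (1.17 × 10^-2) = 43.712136
Multiplication/division keeps the fewest significant figures: 1.2 × 10^2 → 2 s.f., 31.134 → 5 s.f., 1.17 × 10^-2 → 3 s.f.; limit is 2.
Rounded to 2 significant figures: 44.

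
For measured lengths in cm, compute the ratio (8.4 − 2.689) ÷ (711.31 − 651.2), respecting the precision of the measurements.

0.095

8.4 − 2.689 = 5.711, limited to 1 d.p. → 2 s.f.; 711.31 − 651.2 = 60.11, limited to 1 d.p. → 3 s.f.
Carrying full precision, 5.711 ÷ 60.11 = 0.0950091498919…; keep min(2, 3) = 2 s.f.
Rounded to 2 significant figures: 0.095.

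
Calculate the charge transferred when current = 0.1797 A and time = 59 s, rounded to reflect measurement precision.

charge transferred = 0.1797 A × 59 s = 10.6023 C.
0.1797 has 4 significant figures; 59 has 2.
Division/multiplication keeps the fewest: 2 significant figures.
Rounded: 11 C.

11 C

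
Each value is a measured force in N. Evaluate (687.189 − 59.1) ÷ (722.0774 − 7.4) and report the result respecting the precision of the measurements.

687.189 − 59.1 = 628.089, limited to 1 d.p. → 4 s.f.; 722.0774 − 7.4 = 714.6774, limited to 1 d.p. → 4 s.f.
Carrying full precision, 628.089 ÷ 714.6774 = 0.878842677829…; keep min(4, 4) = 4 s.f.
Rounded to 4 significant figures: 0.8788.

0.8788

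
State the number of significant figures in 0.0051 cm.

2

0.0051: leading zeros are not significant.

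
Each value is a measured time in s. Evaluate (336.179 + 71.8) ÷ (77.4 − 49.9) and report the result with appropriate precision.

336.179 + 71.8 = 407.979, limited to 1 d.p. → 4 s.f.; 77.4 − 49.9 = 27.5, limited to 1 d.p. → 3 s.f.
Carrying full precision, 407.979 ÷ 27.5 = 14.8356; keep min(4, 3) = 3 s.f.
Rounded to 3 significant figures: 14.8.

14.8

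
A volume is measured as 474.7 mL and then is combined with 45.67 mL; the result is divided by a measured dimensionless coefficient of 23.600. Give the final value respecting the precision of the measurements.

22.05 mL

474.7 mL + 45.67 mL = 520.37 mL; the sum is limited to 1 decimal place (4 s.f.).
Carrying full precision, 520.37 ÷ 23.600 = 22.0495762712… mL; 23.600 has 5 s.f., so the result keeps min(4, 5) = 4 s.f.
Rounded to 4 significant figures: 22.05 mL.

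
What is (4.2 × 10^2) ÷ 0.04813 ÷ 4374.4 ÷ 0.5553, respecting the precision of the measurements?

3.6

(4.2 × 10^2) ÷ 0.04813 ÷ 4374.4 ÷ 0.5553 = 3.59242129701…
Multiplication/division keeps the fewest significant figures: 4.2 × 10^2 → 2 s.f., 0.04813 → 4 s.f., 4374.4 → 5 s.f., 0.5553 → 4 s.f.; limit is 2.
Rounded to 2 significant figures: 3.6.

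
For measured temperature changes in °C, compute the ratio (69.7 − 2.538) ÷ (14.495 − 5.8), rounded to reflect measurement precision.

7.7

69.7 − 2.538 = 67.162, limited to 1 d.p. → 3 s.f.; 14.495 − 5.8 = 8.695, limited to 1 d.p. → 2 s.f.
Carrying full precision, 67.162 ÷ 8.695 = 7.7242093157…; keep min(3, 2) = 2 s.f.
Rounded to 2 significant figures: 7.7.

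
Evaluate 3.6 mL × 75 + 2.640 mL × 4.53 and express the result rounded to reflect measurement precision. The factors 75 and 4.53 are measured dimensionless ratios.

3.6 × 75 = 270 → 2.7 × 10^2 mL (2 s.f., last digit at the 10^1 place).
2.640 × 4.53 = 11.9592 → 12.0 mL (3 s.f., last digit at the 10^-1 place).
Sum: 281.9592 mL; keep the coarser place, 10^1.
Result: 2.8 × 10^2 mL.

2.8 × 10^2 mL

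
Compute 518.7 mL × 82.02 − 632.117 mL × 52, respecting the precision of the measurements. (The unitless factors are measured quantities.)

1.0 × 10⁴ mL

518.7 × 82.02 = 42543.774 → 4.254 × 10⁴ mL (4 s.f., last digit at the 10^1 place).
632.117 × 52 = 32870.084 → 3.3 × 10⁴ mL (2 s.f., last digit at the 10^3 place).
Difference: 9673.69 mL; keep the coarser place, 10^3.
Result: 1.0 × 10⁴ mL.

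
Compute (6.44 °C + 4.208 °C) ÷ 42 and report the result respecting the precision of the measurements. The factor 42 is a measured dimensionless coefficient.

2.5 × 10^-1 °C

6.44 °C + 4.208 °C = 10.648 °C; the sum is limited to 2 decimal places (4 s.f.).
Carrying full precision, 10.648 ÷ 42 = 0.253523809524… °C; 42 has 2 s.f., so the result keeps min(4, 2) = 2 s.f.
Rounded to 2 significant figures: 2.5 × 10^-1 °C.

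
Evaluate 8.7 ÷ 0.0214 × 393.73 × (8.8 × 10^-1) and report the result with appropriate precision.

1.4 × 10^5

8.7 ÷ 0.0214 × 393.73 × (8.8 × 10^-1) = 140859.66729…
Multiplication/division keeps the fewest significant figures: 8.7 → 2 s.f., 0.0214 → 3 s.f., 393.73 → 5 s.f., 8.8 × 10^-1 → 2 s.f.; limit is 2.
Rounded to 2 significant figures: 1.4 × 10^5.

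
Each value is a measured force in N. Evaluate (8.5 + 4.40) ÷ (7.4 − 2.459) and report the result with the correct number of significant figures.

8.5 + 4.40 = 12.90, limited to 1 d.p. → 3 s.f.; 7.4 − 2.459 = 4.941, limited to 1 d.p. → 2 s.f.
Carrying full precision, 12.90 ÷ 4.941 = 2.61080752884…; keep min(3, 2) = 2 s.f.
Rounded to 2 significant figures: 2.6.

2.6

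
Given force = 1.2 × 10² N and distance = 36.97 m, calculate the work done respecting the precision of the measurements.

4.4 × 10³ J

work done = 1.2 × 10² N × 36.97 m = 4436.4 J.
1.2 × 10² has 2 significant figures; 36.97 has 4.
Division/multiplication keeps the fewest: 2 significant figures.
Rounded: 4.4 × 10³ J.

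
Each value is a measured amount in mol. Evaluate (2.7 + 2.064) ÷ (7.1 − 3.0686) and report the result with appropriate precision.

1.2

2.7 + 2.064 = 4.764, limited to 1 d.p. → 2 s.f.; 7.1 − 3.0686 = 4.0314, limited to 1 d.p. → 2 s.f.
Carrying full precision, 4.764 ÷ 4.0314 = 1.18172347075…; keep min(2, 2) = 2 s.f.
Rounded to 2 significant figures: 1.2.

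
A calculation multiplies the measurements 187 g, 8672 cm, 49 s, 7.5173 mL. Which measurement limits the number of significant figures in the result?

187 g → 3 s.f.; 8672 cm → 4 s.f.; 49 s → 2 s.f.; 7.5173 mL → 5 s.f.
The fewest is 2 significant figures, from 49 s.

49 s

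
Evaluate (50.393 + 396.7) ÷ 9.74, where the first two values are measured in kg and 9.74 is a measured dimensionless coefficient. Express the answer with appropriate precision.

50.393 kg + 396.7 kg = 447.093 kg; the sum is limited to 1 decimal place (4 s.f.).
Carrying full precision, 447.093 ÷ 9.74 = 45.9027720739… kg; 9.74 has 3 s.f., so the result keeps min(4, 3) = 3 s.f.
Rounded to 3 significant figures: 45.9 kg.

45.9 kg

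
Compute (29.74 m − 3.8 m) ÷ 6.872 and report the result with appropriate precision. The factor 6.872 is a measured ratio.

3.77 m

29.74 m − 3.8 m = 25.94 m; the difference is limited to 1 decimal place (3 s.f.).
Carrying full precision, 25.94 ÷ 6.872 = 3.77473806752… m; 6.872 has 4 s.f., so the result keeps min(3, 4) = 3 s.f.
Rounded to 3 significant figures: 3.77 m.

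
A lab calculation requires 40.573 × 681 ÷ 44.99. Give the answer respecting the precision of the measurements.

40.573 × 681 ÷ 44.99 = 614.141209158…
Multiplication/division keeps the fewest significant figures: 40.573 → 5 s.f., 681 → 3 s.f., 44.99 → 4 s.f.; limit is 3.
Rounded to 3 significant figures: 614.

614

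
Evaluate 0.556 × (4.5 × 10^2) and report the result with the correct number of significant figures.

2.5 × 10^2

0.556 × (4.5 × 10^2) = 250.2
Multiplication/division keeps the fewest significant figures: 0.556 → 3 s.f., 4.5 × 10^2 → 2 s.f.; limit is 2.
Rounded to 2 significant figures: 2.5 × 10^2.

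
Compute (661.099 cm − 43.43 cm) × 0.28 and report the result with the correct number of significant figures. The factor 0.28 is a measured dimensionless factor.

661.099 cm − 43.43 cm = 617.669 cm; the difference is limited to 2 decimal places (5 s.f.).
Carrying full precision, 617.669 × 0.28 = 172.94732 cm; 0.28 has 2 s.f., so the result keeps min(5, 2) = 2 s.f.
Rounded to 2 significant figures: 1.7 × 10² cm.

1.7 × 10² cm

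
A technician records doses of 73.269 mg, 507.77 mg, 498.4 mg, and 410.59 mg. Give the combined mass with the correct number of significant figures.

1490.0 mg

73.269 mg + 507.77 mg + 498.4 mg + 410.59 mg = 1490.029 mg.
Addition/subtraction keeps the fewest decimal places: 73.269 → 3 decimal places, 507.77 → 2 decimal places, 498.4 → 1 decimal place, 410.59 → 2 decimal places; limit is 1.
Rounded to 1 decimal place: 1490.0 mg.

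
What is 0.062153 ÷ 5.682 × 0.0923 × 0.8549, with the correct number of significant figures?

8.63 × 10^-4

0.062153 ÷ 5.682 × 0.0923 × 0.8549 = 0.00086313332494…
Multiplication/division keeps the fewest significant figures: 0.062153 → 5 s.f., 5.682 → 4 s.f., 0.0923 → 3 s.f., 0.8549 → 4 s.f.; limit is 3.
Rounded to 3 significant figures: 8.63 × 10^-4.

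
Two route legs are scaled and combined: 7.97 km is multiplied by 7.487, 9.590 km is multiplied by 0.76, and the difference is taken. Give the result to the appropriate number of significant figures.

7.97 × 7.487 = 59.67139 → 59.7 km (3 s.f., last digit at the 10^-1 place).
9.590 × 0.76 = 7.2884 → 7.3 km (2 s.f., last digit at the 10^-1 place).
Difference: 52.38299 km; keep the coarser place, 10^-1.
Result: 52.4 km.

52.4 km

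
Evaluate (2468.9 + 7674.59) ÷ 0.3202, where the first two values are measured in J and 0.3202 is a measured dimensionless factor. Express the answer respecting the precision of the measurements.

3.168 × 10⁴ J

2468.9 J + 7674.59 J = 10143.49 J; the sum is limited to 1 decimal place (6 s.f.).
Carrying full precision, 10143.49 ÷ 0.3202 = 31678.6071205… J; 0.3202 has 4 s.f., so the result keeps min(6, 4) = 4 s.f.
Rounded to 4 significant figures: 3.168 × 10⁴ J.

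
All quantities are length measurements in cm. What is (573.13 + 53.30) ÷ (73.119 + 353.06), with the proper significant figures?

1.4699

573.13 + 53.30 = 626.43, limited to 2 d.p. → 5 s.f.; 73.119 + 353.06 = 426.179, limited to 2 d.p. → 5 s.f.
Carrying full precision, 626.43 ÷ 426.179 = 1.46987533407…; keep min(5, 5) = 5 s.f.
Rounded to 5 significant figures: 1.4699.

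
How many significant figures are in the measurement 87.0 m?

3

87.0: trailing zeros after a decimal point are significant.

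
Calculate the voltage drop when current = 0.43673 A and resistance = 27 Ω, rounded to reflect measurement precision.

voltage drop = 0.43673 A × 27 Ω = 11.79171 V.
0.43673 has 5 significant figures; 27 has 2.
Division/multiplication keeps the fewest: 2 significant figures.
Rounded: 12 V.

12 V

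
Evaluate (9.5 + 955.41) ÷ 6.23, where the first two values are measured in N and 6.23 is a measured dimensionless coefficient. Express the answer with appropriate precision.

1.55 × 10² N

9.5 N + 955.41 N = 964.91 N; the sum is limited to 1 decimal place (4 s.f.).
Carrying full precision, 964.91 ÷ 6.23 = 154.881219904… N; 6.23 has 3 s.f., so the result keeps min(4, 3) = 3 s.f.
Rounded to 3 significant figures: 1.55 × 10² N.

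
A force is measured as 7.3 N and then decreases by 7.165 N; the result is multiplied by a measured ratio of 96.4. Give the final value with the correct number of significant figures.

7.3 N − 7.165 N = 0.135 N; the difference is limited to 1 decimal place (1 s.f.).
Carrying full precision, 0.135 × 96.4 = 13.014 N; 96.4 has 3 s.f., so the result keeps min(1, 3) = 1 s.f.
Rounded to 1 significant figure: 1 × 10^1 N.

1 × 10^1 N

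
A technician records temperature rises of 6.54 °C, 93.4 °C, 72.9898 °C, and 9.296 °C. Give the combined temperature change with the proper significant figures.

6.54 °C + 93.4 °C + 72.9898 °C + 9.296 °C = 182.2258 °C.
Addition/subtraction keeps the fewest decimal places: 6.54 → 2 decimal places, 93.4 → 1 decimal place, 72.9898 → 4 decimal places, 9.296 → 3 decimal places; limit is 1.
Rounded to 1 decimal place: 1.822 × 10^2 °C.

1.822 × 10^2 °C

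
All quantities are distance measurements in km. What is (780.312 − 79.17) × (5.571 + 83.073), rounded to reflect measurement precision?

62152 km²

780.312 − 79.17 = 701.142, limited to 2 d.p. → 5 s.f.; 5.571 + 83.073 = 88.644, limited to 3 d.p. → 5 s.f.
Carrying full precision, 701.142 × 88.644 = 62152.031448; keep min(5, 5) = 5 s.f.
Rounded to 5 significant figures: 62152 km².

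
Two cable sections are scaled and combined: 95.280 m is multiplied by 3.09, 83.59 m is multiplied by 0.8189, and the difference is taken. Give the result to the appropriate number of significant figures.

226 m

95.280 × 3.09 = 294.4152 → 294 m (3 s.f., last digit at the 10^0 place).
83.59 × 0.8189 = 68.451851 → 68.45 m (4 s.f., last digit at the 10^-2 place).
Difference: 225.963349 m; keep the coarser place, 10^0.
Result: 226 m.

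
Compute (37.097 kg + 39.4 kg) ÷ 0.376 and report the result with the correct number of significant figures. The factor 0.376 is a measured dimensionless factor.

37.097 kg + 39.4 kg = 76.497 kg; the sum is limited to 1 decimal place (3 s.f.).
Carrying full precision, 76.497 ÷ 0.376 = 203.449468085… kg; 0.376 has 3 s.f., so the result keeps min(3, 3) = 3 s.f.
Rounded to 3 significant figures: 203 kg.

203 kg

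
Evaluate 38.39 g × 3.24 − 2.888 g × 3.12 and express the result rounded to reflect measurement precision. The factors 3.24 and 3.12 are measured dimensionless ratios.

115 g

38.39 × 3.24 = 124.3836 → 124 g (3 s.f., last digit at the 10^0 place).
2.888 × 3.12 = 9.01056 → 9.01 g (3 s.f., last digit at the 10^-2 place).
Difference: 115.37304 g; keep the coarser place, 10^0.
Result: 115 g.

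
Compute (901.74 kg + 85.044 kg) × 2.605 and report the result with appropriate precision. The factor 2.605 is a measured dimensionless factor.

2571 kg

901.74 kg + 85.044 kg = 986.784 kg; the sum is limited to 2 decimal places (5 s.f.).
Carrying full precision, 986.784 × 2.605 = 2570.57232 kg; 2.605 has 4 s.f., so the result keeps min(5, 4) = 4 s.f.
Rounded to 4 significant figures: 2571 kg.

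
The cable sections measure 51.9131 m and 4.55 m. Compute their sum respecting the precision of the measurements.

51.9131 m + 4.55 m = 56.4631 m.
Addition/subtraction keeps the fewest decimal places: 51.9131 → 4 decimal places, 4.55 → 2 decimal places; limit is 2.
Rounded to 2 decimal places: 56.46 m.

56.46 m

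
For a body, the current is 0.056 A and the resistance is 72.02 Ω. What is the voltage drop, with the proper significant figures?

4.0 V

voltage drop = 0.056 A × 72.02 Ω = 4.03312 V.
0.056 has 2 significant figures; 72.02 has 4.
Division/multiplication keeps the fewest: 2 significant figures.
Rounded: 4.0 V.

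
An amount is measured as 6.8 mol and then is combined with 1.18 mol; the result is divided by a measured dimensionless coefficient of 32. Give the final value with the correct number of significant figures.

0.25 mol

6.8 mol + 1.18 mol = 7.98 mol; the sum is limited to 1 decimal place (2 s.f.).
Carrying full precision, 7.98 ÷ 32 = 0.249375 mol; 32 has 2 s.f., so the result keeps min(2, 2) = 2 s.f.
Rounded to 2 significant figures: 0.25 mol.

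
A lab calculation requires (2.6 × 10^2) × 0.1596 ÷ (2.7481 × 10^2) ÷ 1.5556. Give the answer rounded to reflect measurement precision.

0.097

(2.6 × 10^2) × 0.1596 ÷ (2.7481 × 10^2) ÷ 1.5556 = 0.0970679300256…
Multiplication/division keeps the fewest significant figures: 2.6 × 10^2 → 2 s.f., 0.1596 → 4 s.f., 2.7481 × 10^2 → 5 s.f., 1.5556 → 5 s.f.; limit is 2.
Rounded to 2 significant figures: 0.097.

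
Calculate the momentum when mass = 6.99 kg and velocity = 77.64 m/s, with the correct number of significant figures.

543 kg·m/s

momentum = 6.99 kg × 77.64 m/s = 542.7036 kg·m/s.
6.99 has 3 significant figures; 77.64 has 4.
Division/multiplication keeps the fewest: 3 significant figures.
Rounded: 543 kg·m/s.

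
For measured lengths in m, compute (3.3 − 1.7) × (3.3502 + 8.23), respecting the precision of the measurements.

3.3 − 1.7 = 1.6, limited to 1 d.p. → 2 s.f.; 3.3502 + 8.23 = 11.5802, limited to 2 d.p. → 4 s.f.
Carrying full precision, 1.6 × 11.5802 = 18.52832; keep min(2, 4) = 2 s.f.
Rounded to 2 significant figures: 19 m².

19 m²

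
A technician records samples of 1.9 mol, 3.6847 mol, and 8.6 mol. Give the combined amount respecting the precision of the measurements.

1.9 mol + 3.6847 mol + 8.6 mol = 14.1847 mol.
Addition/subtraction keeps the fewest decimal places: 1.9 → 1 decimal place, 3.6847 → 4 decimal places, 8.6 → 1 decimal place; limit is 1.
Rounded to 1 decimal place: 14.2 mol.

14.2 mol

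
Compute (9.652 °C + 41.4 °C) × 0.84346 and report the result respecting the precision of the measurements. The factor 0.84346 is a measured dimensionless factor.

9.652 °C + 41.4 °C = 51.052 °C; the sum is limited to 1 decimal place (3 s.f.).
Carrying full precision, 51.052 × 0.84346 = 43.06031992 °C; 0.84346 has 5 s.f., so the result keeps min(3, 5) = 3 s.f.
Rounded to 3 significant figures: 43.1 °C.

43.1 °C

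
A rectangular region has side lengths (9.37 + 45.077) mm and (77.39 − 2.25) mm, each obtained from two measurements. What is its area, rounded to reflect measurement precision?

4091 mm²

9.37 + 45.077 = 54.447, limited to 2 d.p. → 4 s.f.; 77.39 − 2.25 = 75.14, limited to 2 d.p. → 4 s.f.
Carrying full precision, 54.447 × 75.14 = 4091.14758; keep min(4, 4) = 4 s.f.
Rounded to 4 significant figures: 4091 mm².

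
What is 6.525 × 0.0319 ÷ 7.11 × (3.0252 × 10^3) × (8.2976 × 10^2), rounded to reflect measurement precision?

7.35 × 10^4

6.525 × 0.0319 ÷ 7.11 × (3.0252 × 10^3) × (8.2976 × 10^2) = 73486.6052087…
Multiplication/division keeps the fewest significant figures: 6.525 → 4 s.f., 0.0319 → 3 s.f., 7.11 → 3 s.f., 3.0252 × 10^3 → 5 s.f., 8.2976 × 10^2 → 5 s.f.; limit is 3.
Rounded to 3 significant figures: 7.35 × 10^4.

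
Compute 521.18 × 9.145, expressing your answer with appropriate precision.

521.18 × 9.145 = 4766.1911
Multiplication/division keeps the fewest significant figures: 521.18 → 5 s.f., 9.145 → 4 s.f.; limit is 4.
Rounded to 4 significant figures: 4766.

4766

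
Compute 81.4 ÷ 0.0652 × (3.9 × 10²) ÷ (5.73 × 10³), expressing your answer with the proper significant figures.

85

81.4 ÷ 0.0652 × (3.9 × 10²) ÷ (5.73 × 10³) = 84.9741431921…
Multiplication/division keeps the fewest significant figures: 81.4 → 3 s.f., 0.0652 → 3 s.f., 3.9 × 10² → 2 s.f., 5.73 × 10³ → 3 s.f.; limit is 2.
Rounded to 2 significant figures: 85.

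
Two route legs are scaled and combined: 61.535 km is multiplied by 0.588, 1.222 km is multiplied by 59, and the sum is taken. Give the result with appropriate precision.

108 km

61.535 × 0.588 = 36.18258 → 36.2 km (3 s.f., last digit at the 10^-1 place).
1.222 × 59 = 72.098 → 72 km (2 s.f., last digit at the 10^0 place).
Sum: 108.28058 km; keep the coarser place, 10^0.
Result: 108 km.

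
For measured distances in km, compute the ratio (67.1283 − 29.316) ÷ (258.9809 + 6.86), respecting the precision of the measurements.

67.1283 − 29.316 = 37.8123, limited to 3 d.p. → 5 s.f.; 258.9809 + 6.86 = 265.8409, limited to 2 d.p. → 5 s.f.
Carrying full precision, 37.8123 ÷ 265.8409 = 0.142236578344…; keep min(5, 5) = 5 s.f.
Rounded to 5 significant figures: 0.14224.

0.14224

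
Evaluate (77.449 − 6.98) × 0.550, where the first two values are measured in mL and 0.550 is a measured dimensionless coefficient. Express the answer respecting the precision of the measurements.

77.449 mL − 6.98 mL = 70.469 mL; the difference is limited to 2 decimal places (4 s.f.).
Carrying full precision, 70.469 × 0.550 = 38.75795 mL; 0.550 has 3 s.f., so the result keeps min(4, 3) = 3 s.f.
Rounded to 3 significant figures: 38.8 mL.

38.8 mL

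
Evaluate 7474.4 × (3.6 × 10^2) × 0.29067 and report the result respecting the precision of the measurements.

7.8 × 10^5

7474.4 × (3.6 × 10^2) × 0.29067 = 782130.18528
Multiplication/division keeps the fewest significant figures: 7474.4 → 5 s.f., 3.6 × 10^2 → 2 s.f., 0.29067 → 5 s.f.; limit is 2.
Rounded to 2 significant figures: 7.8 × 10^5.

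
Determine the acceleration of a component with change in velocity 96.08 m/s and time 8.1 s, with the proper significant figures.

acceleration = 96.08 m/s ÷ 8.1 s = 11.8617283951… m/s².
96.08 has 4 significant figures; 8.1 has 2.
Division/multiplication keeps the fewest: 2 significant figures.
Rounded: 12 m/s².

12 m/s²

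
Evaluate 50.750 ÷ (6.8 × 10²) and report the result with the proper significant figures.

7.5 × 10⁻²

50.750 ÷ (6.8 × 10²) = 0.0746323529412…
Multiplication/division keeps the fewest significant figures: 50.750 → 5 s.f., 6.8 × 10² → 2 s.f.; limit is 2.
Rounded to 2 significant figures: 7.5 × 10⁻².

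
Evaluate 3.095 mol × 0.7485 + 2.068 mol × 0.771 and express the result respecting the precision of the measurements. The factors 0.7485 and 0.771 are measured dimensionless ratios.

3.91 mol

3.095 × 0.7485 = 2.3166075 → 2.317 mol (4 s.f., last digit at the 10^-3 place).
2.068 × 0.771 = 1.594428 → 1.59 mol (3 s.f., last digit at the 10^-2 place).
Sum: 3.9110355 mol; keep the coarser place, 10^-2.
Result: 3.91 mol.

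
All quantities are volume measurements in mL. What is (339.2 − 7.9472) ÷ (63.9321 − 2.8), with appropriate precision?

5.42

339.2 − 7.9472 = 331.2528, limited to 1 d.p. → 4 s.f.; 63.9321 − 2.8 = 61.1321, limited to 1 d.p. → 3 s.f.
Carrying full precision, 331.2528 ÷ 61.1321 = 5.41863930734…; keep min(4, 3) = 3 s.f.
Rounded to 3 significant figures: 5.42.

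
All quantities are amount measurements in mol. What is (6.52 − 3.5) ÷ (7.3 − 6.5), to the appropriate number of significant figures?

6.52 − 3.5 = 3.02, limited to 1 d.p. → 2 s.f.; 7.3 − 6.5 = 0.8, limited to 1 d.p. → 1 s.f.
Carrying full precision, 3.02 ÷ 0.8 = 3.775; keep min(2, 1) = 1 s.f.
Rounded to 1 significant figure: 4.

4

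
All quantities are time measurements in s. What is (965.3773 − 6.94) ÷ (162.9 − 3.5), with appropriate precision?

965.3773 − 6.94 = 958.4373, limited to 2 d.p. → 5 s.f.; 162.9 − 3.5 = 159.4, limited to 1 d.p. → 4 s.f.
Carrying full precision, 958.4373 ÷ 159.4 = 6.01278105395…; keep min(5, 4) = 4 s.f.
Rounded to 4 significant figures: 6.013.

6.013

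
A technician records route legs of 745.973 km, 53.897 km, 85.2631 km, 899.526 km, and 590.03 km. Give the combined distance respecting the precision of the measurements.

745.973 km + 53.897 km + 85.2631 km + 899.526 km + 590.03 km = 2374.6891 km.
Addition/subtraction keeps the fewest decimal places: 745.973 → 3 decimal places, 53.897 → 3 decimal places, 85.2631 → 4 decimal places, 899.526 → 3 decimal places, 590.03 → 2 decimal places; limit is 2.
Rounded to 2 decimal places: 2.37469 × 10^3 km.

2.37469 × 10^3 km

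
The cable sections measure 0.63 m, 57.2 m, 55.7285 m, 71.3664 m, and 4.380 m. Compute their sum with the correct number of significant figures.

0.63 m + 57.2 m + 55.7285 m + 71.3664 m + 4.380 m = 189.3049 m.
Addition/subtraction keeps the fewest decimal places: 0.63 → 2 decimal places, 57.2 → 1 decimal place, 55.7285 → 4 decimal places, 71.3664 → 4 decimal places, 4.380 → 3 decimal places; limit is 1.
Rounded to 1 decimal place: 189.3 m.

189.3 m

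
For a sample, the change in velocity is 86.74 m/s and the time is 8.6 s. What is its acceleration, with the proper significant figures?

1.0 × 10¹ m/s²

acceleration = 86.74 m/s ÷ 8.6 s = 10.0860465116… m/s².
86.74 has 4 significant figures; 8.6 has 2.
Division/multiplication keeps the fewest: 2 significant figures.
Rounded: 1.0 × 10¹ m/s².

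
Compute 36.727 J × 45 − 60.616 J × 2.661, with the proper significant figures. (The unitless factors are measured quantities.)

36.727 × 45 = 1652.715 → 1.7 × 10^3 J (2 s.f., last digit at the 10^2 place).
60.616 × 2.661 = 161.299176 → 161.3 J (4 s.f., last digit at the 10^-1 place).
Difference: 1491.415824 J; keep the coarser place, 10^2.
Result: 1.5 × 10^3 J.

1.5 × 10^3 J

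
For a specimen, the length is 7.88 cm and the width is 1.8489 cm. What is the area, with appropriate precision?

area = 7.88 cm × 1.8489 cm = 14.569332 cm².
7.88 has 3 significant figures; 1.8489 has 5.
Division/multiplication keeps the fewest: 3 significant figures.
Rounded: 14.6 cm².

14.6 cm²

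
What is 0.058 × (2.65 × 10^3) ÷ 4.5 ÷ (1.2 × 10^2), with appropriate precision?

0.058 × (2.65 × 10^3) ÷ 4.5 ÷ (1.2 × 10^2) = 0.28462962963…
Multiplication/division keeps the fewest significant figures: 0.058 → 2 s.f., 2.65 × 10^3 → 3 s.f., 4.5 → 2 s.f., 1.2 × 10^2 → 2 s.f.; limit is 2.
Rounded to 2 significant figures: 0.28.

0.28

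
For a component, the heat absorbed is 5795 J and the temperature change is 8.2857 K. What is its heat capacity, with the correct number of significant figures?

heat capacity = 5795 J ÷ 8.2857 K = 699.397757582… J/K.
5795 has 4 significant figures; 8.2857 has 5.
Division/multiplication keeps the fewest: 4 significant figures.
Rounded: 699.4 J/K.

699.4 J/K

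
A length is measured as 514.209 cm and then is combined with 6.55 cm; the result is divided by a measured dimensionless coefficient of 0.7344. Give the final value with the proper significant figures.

514.209 cm + 6.55 cm = 520.759 cm; the sum is limited to 2 decimal places (5 s.f.).
Carrying full precision, 520.759 ÷ 0.7344 = 709.094498911… cm; 0.7344 has 4 s.f., so the result keeps min(5, 4) = 4 s.f.
Rounded to 4 significant figures: 7.091 × 10^2 cm.

7.091 × 10^2 cm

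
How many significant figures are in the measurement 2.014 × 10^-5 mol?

4

2.014 × 10^-5: in scientific notation every digit of the coefficient is significant.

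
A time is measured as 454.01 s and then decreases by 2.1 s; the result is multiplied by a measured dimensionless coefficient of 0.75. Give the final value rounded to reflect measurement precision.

454.01 s − 2.1 s = 451.91 s; the difference is limited to 1 decimal place (4 s.f.).
Carrying full precision, 451.91 × 0.75 = 338.9325 s; 0.75 has 2 s.f., so the result keeps min(4, 2) = 2 s.f.
Rounded to 2 significant figures: 3.4 × 10^2 s.

3.4 × 10^2 s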